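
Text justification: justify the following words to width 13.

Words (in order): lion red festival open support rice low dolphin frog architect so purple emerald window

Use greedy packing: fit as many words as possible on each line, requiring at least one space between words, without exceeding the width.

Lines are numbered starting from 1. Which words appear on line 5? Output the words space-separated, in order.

Line 1: ['lion', 'red'] (min_width=8, slack=5)
Line 2: ['festival', 'open'] (min_width=13, slack=0)
Line 3: ['support', 'rice'] (min_width=12, slack=1)
Line 4: ['low', 'dolphin'] (min_width=11, slack=2)
Line 5: ['frog'] (min_width=4, slack=9)
Line 6: ['architect', 'so'] (min_width=12, slack=1)
Line 7: ['purple'] (min_width=6, slack=7)
Line 8: ['emerald'] (min_width=7, slack=6)
Line 9: ['window'] (min_width=6, slack=7)

Answer: frog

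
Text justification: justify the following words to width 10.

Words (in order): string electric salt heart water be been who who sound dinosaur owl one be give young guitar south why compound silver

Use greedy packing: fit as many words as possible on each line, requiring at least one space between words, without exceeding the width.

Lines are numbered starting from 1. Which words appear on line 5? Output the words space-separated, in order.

Line 1: ['string'] (min_width=6, slack=4)
Line 2: ['electric'] (min_width=8, slack=2)
Line 3: ['salt', 'heart'] (min_width=10, slack=0)
Line 4: ['water', 'be'] (min_width=8, slack=2)
Line 5: ['been', 'who'] (min_width=8, slack=2)
Line 6: ['who', 'sound'] (min_width=9, slack=1)
Line 7: ['dinosaur'] (min_width=8, slack=2)
Line 8: ['owl', 'one', 'be'] (min_width=10, slack=0)
Line 9: ['give', 'young'] (min_width=10, slack=0)
Line 10: ['guitar'] (min_width=6, slack=4)
Line 11: ['south', 'why'] (min_width=9, slack=1)
Line 12: ['compound'] (min_width=8, slack=2)
Line 13: ['silver'] (min_width=6, slack=4)

Answer: been who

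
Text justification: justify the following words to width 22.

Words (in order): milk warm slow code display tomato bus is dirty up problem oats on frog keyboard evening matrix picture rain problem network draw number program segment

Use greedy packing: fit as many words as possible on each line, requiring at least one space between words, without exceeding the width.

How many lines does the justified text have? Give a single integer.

Answer: 8

Derivation:
Line 1: ['milk', 'warm', 'slow', 'code'] (min_width=19, slack=3)
Line 2: ['display', 'tomato', 'bus', 'is'] (min_width=21, slack=1)
Line 3: ['dirty', 'up', 'problem', 'oats'] (min_width=21, slack=1)
Line 4: ['on', 'frog', 'keyboard'] (min_width=16, slack=6)
Line 5: ['evening', 'matrix', 'picture'] (min_width=22, slack=0)
Line 6: ['rain', 'problem', 'network'] (min_width=20, slack=2)
Line 7: ['draw', 'number', 'program'] (min_width=19, slack=3)
Line 8: ['segment'] (min_width=7, slack=15)
Total lines: 8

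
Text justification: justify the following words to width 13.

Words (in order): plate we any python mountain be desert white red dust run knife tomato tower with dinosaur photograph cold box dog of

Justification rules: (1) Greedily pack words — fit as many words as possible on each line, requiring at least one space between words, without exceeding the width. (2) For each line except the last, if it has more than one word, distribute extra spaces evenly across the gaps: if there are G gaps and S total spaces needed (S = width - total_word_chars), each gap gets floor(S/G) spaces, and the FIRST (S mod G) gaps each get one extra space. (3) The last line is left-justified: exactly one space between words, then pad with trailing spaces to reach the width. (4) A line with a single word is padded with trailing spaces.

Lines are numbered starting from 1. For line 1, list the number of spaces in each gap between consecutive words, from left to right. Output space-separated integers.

Answer: 2 1

Derivation:
Line 1: ['plate', 'we', 'any'] (min_width=12, slack=1)
Line 2: ['python'] (min_width=6, slack=7)
Line 3: ['mountain', 'be'] (min_width=11, slack=2)
Line 4: ['desert', 'white'] (min_width=12, slack=1)
Line 5: ['red', 'dust', 'run'] (min_width=12, slack=1)
Line 6: ['knife', 'tomato'] (min_width=12, slack=1)
Line 7: ['tower', 'with'] (min_width=10, slack=3)
Line 8: ['dinosaur'] (min_width=8, slack=5)
Line 9: ['photograph'] (min_width=10, slack=3)
Line 10: ['cold', 'box', 'dog'] (min_width=12, slack=1)
Line 11: ['of'] (min_width=2, slack=11)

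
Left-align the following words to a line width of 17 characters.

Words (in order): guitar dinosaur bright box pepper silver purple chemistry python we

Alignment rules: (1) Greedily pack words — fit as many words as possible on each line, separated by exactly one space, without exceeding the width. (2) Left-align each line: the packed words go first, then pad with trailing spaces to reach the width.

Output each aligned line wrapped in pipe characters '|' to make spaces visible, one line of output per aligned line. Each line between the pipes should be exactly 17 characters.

Line 1: ['guitar', 'dinosaur'] (min_width=15, slack=2)
Line 2: ['bright', 'box', 'pepper'] (min_width=17, slack=0)
Line 3: ['silver', 'purple'] (min_width=13, slack=4)
Line 4: ['chemistry', 'python'] (min_width=16, slack=1)
Line 5: ['we'] (min_width=2, slack=15)

Answer: |guitar dinosaur  |
|bright box pepper|
|silver purple    |
|chemistry python |
|we               |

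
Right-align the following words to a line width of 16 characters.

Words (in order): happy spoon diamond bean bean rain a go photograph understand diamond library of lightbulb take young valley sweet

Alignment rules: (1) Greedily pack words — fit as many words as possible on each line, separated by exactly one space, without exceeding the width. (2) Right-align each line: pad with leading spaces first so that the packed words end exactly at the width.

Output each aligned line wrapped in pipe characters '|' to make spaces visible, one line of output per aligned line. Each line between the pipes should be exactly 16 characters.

Answer: |     happy spoon|
|    diamond bean|
|  bean rain a go|
|      photograph|
|      understand|
| diamond library|
|    of lightbulb|
|      take young|
|    valley sweet|

Derivation:
Line 1: ['happy', 'spoon'] (min_width=11, slack=5)
Line 2: ['diamond', 'bean'] (min_width=12, slack=4)
Line 3: ['bean', 'rain', 'a', 'go'] (min_width=14, slack=2)
Line 4: ['photograph'] (min_width=10, slack=6)
Line 5: ['understand'] (min_width=10, slack=6)
Line 6: ['diamond', 'library'] (min_width=15, slack=1)
Line 7: ['of', 'lightbulb'] (min_width=12, slack=4)
Line 8: ['take', 'young'] (min_width=10, slack=6)
Line 9: ['valley', 'sweet'] (min_width=12, slack=4)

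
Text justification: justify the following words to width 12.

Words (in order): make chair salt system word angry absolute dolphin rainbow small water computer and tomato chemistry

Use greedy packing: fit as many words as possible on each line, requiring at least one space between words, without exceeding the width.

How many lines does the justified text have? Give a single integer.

Answer: 10

Derivation:
Line 1: ['make', 'chair'] (min_width=10, slack=2)
Line 2: ['salt', 'system'] (min_width=11, slack=1)
Line 3: ['word', 'angry'] (min_width=10, slack=2)
Line 4: ['absolute'] (min_width=8, slack=4)
Line 5: ['dolphin'] (min_width=7, slack=5)
Line 6: ['rainbow'] (min_width=7, slack=5)
Line 7: ['small', 'water'] (min_width=11, slack=1)
Line 8: ['computer', 'and'] (min_width=12, slack=0)
Line 9: ['tomato'] (min_width=6, slack=6)
Line 10: ['chemistry'] (min_width=9, slack=3)
Total lines: 10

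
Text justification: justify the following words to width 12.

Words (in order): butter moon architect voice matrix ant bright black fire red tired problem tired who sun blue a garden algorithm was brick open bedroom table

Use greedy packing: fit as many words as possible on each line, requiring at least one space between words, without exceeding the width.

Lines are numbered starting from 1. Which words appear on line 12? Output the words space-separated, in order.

Answer: was brick

Derivation:
Line 1: ['butter', 'moon'] (min_width=11, slack=1)
Line 2: ['architect'] (min_width=9, slack=3)
Line 3: ['voice', 'matrix'] (min_width=12, slack=0)
Line 4: ['ant', 'bright'] (min_width=10, slack=2)
Line 5: ['black', 'fire'] (min_width=10, slack=2)
Line 6: ['red', 'tired'] (min_width=9, slack=3)
Line 7: ['problem'] (min_width=7, slack=5)
Line 8: ['tired', 'who'] (min_width=9, slack=3)
Line 9: ['sun', 'blue', 'a'] (min_width=10, slack=2)
Line 10: ['garden'] (min_width=6, slack=6)
Line 11: ['algorithm'] (min_width=9, slack=3)
Line 12: ['was', 'brick'] (min_width=9, slack=3)
Line 13: ['open', 'bedroom'] (min_width=12, slack=0)
Line 14: ['table'] (min_width=5, slack=7)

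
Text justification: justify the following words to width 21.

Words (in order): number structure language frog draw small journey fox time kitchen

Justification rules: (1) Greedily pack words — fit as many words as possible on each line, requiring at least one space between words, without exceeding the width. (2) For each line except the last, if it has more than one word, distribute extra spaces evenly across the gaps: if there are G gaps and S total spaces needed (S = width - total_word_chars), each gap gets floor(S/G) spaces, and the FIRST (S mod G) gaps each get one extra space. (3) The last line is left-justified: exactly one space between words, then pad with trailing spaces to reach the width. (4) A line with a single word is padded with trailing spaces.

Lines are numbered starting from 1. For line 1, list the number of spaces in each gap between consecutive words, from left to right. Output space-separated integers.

Answer: 6

Derivation:
Line 1: ['number', 'structure'] (min_width=16, slack=5)
Line 2: ['language', 'frog', 'draw'] (min_width=18, slack=3)
Line 3: ['small', 'journey', 'fox'] (min_width=17, slack=4)
Line 4: ['time', 'kitchen'] (min_width=12, slack=9)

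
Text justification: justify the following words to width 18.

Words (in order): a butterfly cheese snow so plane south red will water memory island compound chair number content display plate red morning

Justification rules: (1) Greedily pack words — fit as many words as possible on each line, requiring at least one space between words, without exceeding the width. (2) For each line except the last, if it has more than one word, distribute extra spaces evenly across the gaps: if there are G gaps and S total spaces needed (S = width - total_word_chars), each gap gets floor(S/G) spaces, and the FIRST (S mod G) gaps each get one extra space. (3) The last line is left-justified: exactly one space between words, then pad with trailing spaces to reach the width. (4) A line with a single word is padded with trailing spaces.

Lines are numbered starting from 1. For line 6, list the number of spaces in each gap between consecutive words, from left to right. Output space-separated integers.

Line 1: ['a', 'butterfly', 'cheese'] (min_width=18, slack=0)
Line 2: ['snow', 'so', 'plane'] (min_width=13, slack=5)
Line 3: ['south', 'red', 'will'] (min_width=14, slack=4)
Line 4: ['water', 'memory'] (min_width=12, slack=6)
Line 5: ['island', 'compound'] (min_width=15, slack=3)
Line 6: ['chair', 'number'] (min_width=12, slack=6)
Line 7: ['content', 'display'] (min_width=15, slack=3)
Line 8: ['plate', 'red', 'morning'] (min_width=17, slack=1)

Answer: 7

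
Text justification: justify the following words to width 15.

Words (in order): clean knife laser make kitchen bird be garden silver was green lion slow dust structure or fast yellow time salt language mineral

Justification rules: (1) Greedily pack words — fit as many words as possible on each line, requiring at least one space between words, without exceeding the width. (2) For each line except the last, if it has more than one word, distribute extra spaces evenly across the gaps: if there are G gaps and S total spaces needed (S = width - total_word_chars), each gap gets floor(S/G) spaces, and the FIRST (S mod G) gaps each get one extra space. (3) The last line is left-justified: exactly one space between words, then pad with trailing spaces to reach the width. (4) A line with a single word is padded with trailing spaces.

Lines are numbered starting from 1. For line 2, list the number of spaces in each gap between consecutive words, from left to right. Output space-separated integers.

Answer: 6

Derivation:
Line 1: ['clean', 'knife'] (min_width=11, slack=4)
Line 2: ['laser', 'make'] (min_width=10, slack=5)
Line 3: ['kitchen', 'bird', 'be'] (min_width=15, slack=0)
Line 4: ['garden', 'silver'] (min_width=13, slack=2)
Line 5: ['was', 'green', 'lion'] (min_width=14, slack=1)
Line 6: ['slow', 'dust'] (min_width=9, slack=6)
Line 7: ['structure', 'or'] (min_width=12, slack=3)
Line 8: ['fast', 'yellow'] (min_width=11, slack=4)
Line 9: ['time', 'salt'] (min_width=9, slack=6)
Line 10: ['language'] (min_width=8, slack=7)
Line 11: ['mineral'] (min_width=7, slack=8)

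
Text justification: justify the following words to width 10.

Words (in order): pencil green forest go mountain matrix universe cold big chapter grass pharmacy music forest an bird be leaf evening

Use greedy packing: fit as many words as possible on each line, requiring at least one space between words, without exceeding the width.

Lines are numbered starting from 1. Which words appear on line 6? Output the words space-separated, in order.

Answer: universe

Derivation:
Line 1: ['pencil'] (min_width=6, slack=4)
Line 2: ['green'] (min_width=5, slack=5)
Line 3: ['forest', 'go'] (min_width=9, slack=1)
Line 4: ['mountain'] (min_width=8, slack=2)
Line 5: ['matrix'] (min_width=6, slack=4)
Line 6: ['universe'] (min_width=8, slack=2)
Line 7: ['cold', 'big'] (min_width=8, slack=2)
Line 8: ['chapter'] (min_width=7, slack=3)
Line 9: ['grass'] (min_width=5, slack=5)
Line 10: ['pharmacy'] (min_width=8, slack=2)
Line 11: ['music'] (min_width=5, slack=5)
Line 12: ['forest', 'an'] (min_width=9, slack=1)
Line 13: ['bird', 'be'] (min_width=7, slack=3)
Line 14: ['leaf'] (min_width=4, slack=6)
Line 15: ['evening'] (min_width=7, slack=3)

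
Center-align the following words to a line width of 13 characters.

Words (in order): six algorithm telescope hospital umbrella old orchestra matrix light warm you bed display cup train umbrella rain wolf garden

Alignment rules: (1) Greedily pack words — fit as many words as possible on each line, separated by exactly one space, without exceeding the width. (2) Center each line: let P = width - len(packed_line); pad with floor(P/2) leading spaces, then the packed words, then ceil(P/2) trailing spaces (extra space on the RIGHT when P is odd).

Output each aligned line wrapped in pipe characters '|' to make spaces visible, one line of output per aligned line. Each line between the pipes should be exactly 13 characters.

Answer: |six algorithm|
|  telescope  |
|  hospital   |
|umbrella old |
|  orchestra  |
|matrix light |
|warm you bed |
| display cup |
|    train    |
|umbrella rain|
| wolf garden |

Derivation:
Line 1: ['six', 'algorithm'] (min_width=13, slack=0)
Line 2: ['telescope'] (min_width=9, slack=4)
Line 3: ['hospital'] (min_width=8, slack=5)
Line 4: ['umbrella', 'old'] (min_width=12, slack=1)
Line 5: ['orchestra'] (min_width=9, slack=4)
Line 6: ['matrix', 'light'] (min_width=12, slack=1)
Line 7: ['warm', 'you', 'bed'] (min_width=12, slack=1)
Line 8: ['display', 'cup'] (min_width=11, slack=2)
Line 9: ['train'] (min_width=5, slack=8)
Line 10: ['umbrella', 'rain'] (min_width=13, slack=0)
Line 11: ['wolf', 'garden'] (min_width=11, slack=2)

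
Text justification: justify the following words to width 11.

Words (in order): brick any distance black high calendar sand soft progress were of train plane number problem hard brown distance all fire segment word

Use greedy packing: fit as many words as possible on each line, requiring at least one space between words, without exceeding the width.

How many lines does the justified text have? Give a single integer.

Line 1: ['brick', 'any'] (min_width=9, slack=2)
Line 2: ['distance'] (min_width=8, slack=3)
Line 3: ['black', 'high'] (min_width=10, slack=1)
Line 4: ['calendar'] (min_width=8, slack=3)
Line 5: ['sand', 'soft'] (min_width=9, slack=2)
Line 6: ['progress'] (min_width=8, slack=3)
Line 7: ['were', 'of'] (min_width=7, slack=4)
Line 8: ['train', 'plane'] (min_width=11, slack=0)
Line 9: ['number'] (min_width=6, slack=5)
Line 10: ['problem'] (min_width=7, slack=4)
Line 11: ['hard', 'brown'] (min_width=10, slack=1)
Line 12: ['distance'] (min_width=8, slack=3)
Line 13: ['all', 'fire'] (min_width=8, slack=3)
Line 14: ['segment'] (min_width=7, slack=4)
Line 15: ['word'] (min_width=4, slack=7)
Total lines: 15

Answer: 15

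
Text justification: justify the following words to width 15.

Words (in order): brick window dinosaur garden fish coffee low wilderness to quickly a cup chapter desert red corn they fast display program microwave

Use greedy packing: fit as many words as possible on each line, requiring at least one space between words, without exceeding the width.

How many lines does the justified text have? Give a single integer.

Answer: 10

Derivation:
Line 1: ['brick', 'window'] (min_width=12, slack=3)
Line 2: ['dinosaur', 'garden'] (min_width=15, slack=0)
Line 3: ['fish', 'coffee', 'low'] (min_width=15, slack=0)
Line 4: ['wilderness', 'to'] (min_width=13, slack=2)
Line 5: ['quickly', 'a', 'cup'] (min_width=13, slack=2)
Line 6: ['chapter', 'desert'] (min_width=14, slack=1)
Line 7: ['red', 'corn', 'they'] (min_width=13, slack=2)
Line 8: ['fast', 'display'] (min_width=12, slack=3)
Line 9: ['program'] (min_width=7, slack=8)
Line 10: ['microwave'] (min_width=9, slack=6)
Total lines: 10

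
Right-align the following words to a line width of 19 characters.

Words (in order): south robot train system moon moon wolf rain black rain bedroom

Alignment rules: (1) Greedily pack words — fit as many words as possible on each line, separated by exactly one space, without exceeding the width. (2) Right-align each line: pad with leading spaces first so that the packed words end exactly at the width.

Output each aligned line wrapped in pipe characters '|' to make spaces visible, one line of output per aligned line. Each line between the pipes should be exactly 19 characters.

Line 1: ['south', 'robot', 'train'] (min_width=17, slack=2)
Line 2: ['system', 'moon', 'moon'] (min_width=16, slack=3)
Line 3: ['wolf', 'rain', 'black'] (min_width=15, slack=4)
Line 4: ['rain', 'bedroom'] (min_width=12, slack=7)

Answer: |  south robot train|
|   system moon moon|
|    wolf rain black|
|       rain bedroom|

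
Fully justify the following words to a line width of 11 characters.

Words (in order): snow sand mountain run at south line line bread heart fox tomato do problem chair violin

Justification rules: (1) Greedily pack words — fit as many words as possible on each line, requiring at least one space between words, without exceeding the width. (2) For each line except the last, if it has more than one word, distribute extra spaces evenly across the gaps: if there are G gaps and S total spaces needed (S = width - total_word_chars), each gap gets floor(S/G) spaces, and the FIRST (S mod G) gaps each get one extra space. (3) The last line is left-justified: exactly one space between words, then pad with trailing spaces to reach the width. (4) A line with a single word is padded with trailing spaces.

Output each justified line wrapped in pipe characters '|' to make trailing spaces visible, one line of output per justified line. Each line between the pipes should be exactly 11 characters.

Line 1: ['snow', 'sand'] (min_width=9, slack=2)
Line 2: ['mountain'] (min_width=8, slack=3)
Line 3: ['run', 'at'] (min_width=6, slack=5)
Line 4: ['south', 'line'] (min_width=10, slack=1)
Line 5: ['line', 'bread'] (min_width=10, slack=1)
Line 6: ['heart', 'fox'] (min_width=9, slack=2)
Line 7: ['tomato', 'do'] (min_width=9, slack=2)
Line 8: ['problem'] (min_width=7, slack=4)
Line 9: ['chair'] (min_width=5, slack=6)
Line 10: ['violin'] (min_width=6, slack=5)

Answer: |snow   sand|
|mountain   |
|run      at|
|south  line|
|line  bread|
|heart   fox|
|tomato   do|
|problem    |
|chair      |
|violin     |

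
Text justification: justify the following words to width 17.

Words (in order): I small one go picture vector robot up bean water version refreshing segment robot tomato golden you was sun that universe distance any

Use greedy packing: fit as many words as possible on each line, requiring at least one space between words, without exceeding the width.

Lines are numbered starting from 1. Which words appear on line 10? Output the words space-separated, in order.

Answer: any

Derivation:
Line 1: ['I', 'small', 'one', 'go'] (min_width=14, slack=3)
Line 2: ['picture', 'vector'] (min_width=14, slack=3)
Line 3: ['robot', 'up', 'bean'] (min_width=13, slack=4)
Line 4: ['water', 'version'] (min_width=13, slack=4)
Line 5: ['refreshing'] (min_width=10, slack=7)
Line 6: ['segment', 'robot'] (min_width=13, slack=4)
Line 7: ['tomato', 'golden', 'you'] (min_width=17, slack=0)
Line 8: ['was', 'sun', 'that'] (min_width=12, slack=5)
Line 9: ['universe', 'distance'] (min_width=17, slack=0)
Line 10: ['any'] (min_width=3, slack=14)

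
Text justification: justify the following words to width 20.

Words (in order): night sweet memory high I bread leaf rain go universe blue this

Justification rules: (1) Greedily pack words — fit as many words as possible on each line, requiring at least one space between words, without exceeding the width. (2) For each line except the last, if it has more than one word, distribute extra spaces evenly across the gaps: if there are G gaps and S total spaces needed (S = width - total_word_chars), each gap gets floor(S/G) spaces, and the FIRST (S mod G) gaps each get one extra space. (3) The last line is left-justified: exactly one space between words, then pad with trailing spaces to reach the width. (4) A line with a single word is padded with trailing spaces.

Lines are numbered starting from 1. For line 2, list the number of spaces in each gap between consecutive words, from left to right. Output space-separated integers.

Line 1: ['night', 'sweet', 'memory'] (min_width=18, slack=2)
Line 2: ['high', 'I', 'bread', 'leaf'] (min_width=17, slack=3)
Line 3: ['rain', 'go', 'universe'] (min_width=16, slack=4)
Line 4: ['blue', 'this'] (min_width=9, slack=11)

Answer: 2 2 2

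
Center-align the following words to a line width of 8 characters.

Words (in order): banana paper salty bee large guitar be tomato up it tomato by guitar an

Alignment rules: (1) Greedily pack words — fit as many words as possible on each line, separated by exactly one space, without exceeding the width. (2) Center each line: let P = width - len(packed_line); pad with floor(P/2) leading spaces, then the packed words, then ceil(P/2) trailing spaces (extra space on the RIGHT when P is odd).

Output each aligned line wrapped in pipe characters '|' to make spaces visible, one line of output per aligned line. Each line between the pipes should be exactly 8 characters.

Answer: | banana |
| paper  |
| salty  |
|  bee   |
| large  |
| guitar |
|   be   |
| tomato |
| up it  |
| tomato |
|   by   |
| guitar |
|   an   |

Derivation:
Line 1: ['banana'] (min_width=6, slack=2)
Line 2: ['paper'] (min_width=5, slack=3)
Line 3: ['salty'] (min_width=5, slack=3)
Line 4: ['bee'] (min_width=3, slack=5)
Line 5: ['large'] (min_width=5, slack=3)
Line 6: ['guitar'] (min_width=6, slack=2)
Line 7: ['be'] (min_width=2, slack=6)
Line 8: ['tomato'] (min_width=6, slack=2)
Line 9: ['up', 'it'] (min_width=5, slack=3)
Line 10: ['tomato'] (min_width=6, slack=2)
Line 11: ['by'] (min_width=2, slack=6)
Line 12: ['guitar'] (min_width=6, slack=2)
Line 13: ['an'] (min_width=2, slack=6)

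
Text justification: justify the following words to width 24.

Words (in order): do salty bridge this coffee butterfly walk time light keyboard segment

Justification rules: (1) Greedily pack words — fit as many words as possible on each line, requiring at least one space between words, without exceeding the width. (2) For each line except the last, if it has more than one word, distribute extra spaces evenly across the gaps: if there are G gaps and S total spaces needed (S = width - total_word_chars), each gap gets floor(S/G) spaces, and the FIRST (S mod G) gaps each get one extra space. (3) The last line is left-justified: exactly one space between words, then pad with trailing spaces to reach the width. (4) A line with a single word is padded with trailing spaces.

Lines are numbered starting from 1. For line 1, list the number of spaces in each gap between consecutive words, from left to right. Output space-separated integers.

Answer: 3 2 2

Derivation:
Line 1: ['do', 'salty', 'bridge', 'this'] (min_width=20, slack=4)
Line 2: ['coffee', 'butterfly', 'walk'] (min_width=21, slack=3)
Line 3: ['time', 'light', 'keyboard'] (min_width=19, slack=5)
Line 4: ['segment'] (min_width=7, slack=17)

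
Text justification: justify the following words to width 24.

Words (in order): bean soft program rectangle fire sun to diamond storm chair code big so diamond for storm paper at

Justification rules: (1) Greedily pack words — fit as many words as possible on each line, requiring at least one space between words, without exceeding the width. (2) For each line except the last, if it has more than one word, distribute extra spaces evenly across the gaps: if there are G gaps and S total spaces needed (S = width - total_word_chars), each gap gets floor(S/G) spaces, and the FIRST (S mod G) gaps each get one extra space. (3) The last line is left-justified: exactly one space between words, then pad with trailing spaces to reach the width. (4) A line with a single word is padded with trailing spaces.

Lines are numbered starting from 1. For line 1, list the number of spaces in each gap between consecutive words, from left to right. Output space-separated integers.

Line 1: ['bean', 'soft', 'program'] (min_width=17, slack=7)
Line 2: ['rectangle', 'fire', 'sun', 'to'] (min_width=21, slack=3)
Line 3: ['diamond', 'storm', 'chair', 'code'] (min_width=24, slack=0)
Line 4: ['big', 'so', 'diamond', 'for', 'storm'] (min_width=24, slack=0)
Line 5: ['paper', 'at'] (min_width=8, slack=16)

Answer: 5 4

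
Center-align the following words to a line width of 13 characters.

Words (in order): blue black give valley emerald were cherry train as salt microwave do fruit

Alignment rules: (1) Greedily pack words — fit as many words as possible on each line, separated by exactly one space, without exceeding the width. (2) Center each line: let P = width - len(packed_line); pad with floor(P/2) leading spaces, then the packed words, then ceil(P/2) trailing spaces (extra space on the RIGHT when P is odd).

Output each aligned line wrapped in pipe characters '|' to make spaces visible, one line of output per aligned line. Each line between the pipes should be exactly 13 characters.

Answer: | blue black  |
| give valley |
|emerald were |
|cherry train |
|   as salt   |
|microwave do |
|    fruit    |

Derivation:
Line 1: ['blue', 'black'] (min_width=10, slack=3)
Line 2: ['give', 'valley'] (min_width=11, slack=2)
Line 3: ['emerald', 'were'] (min_width=12, slack=1)
Line 4: ['cherry', 'train'] (min_width=12, slack=1)
Line 5: ['as', 'salt'] (min_width=7, slack=6)
Line 6: ['microwave', 'do'] (min_width=12, slack=1)
Line 7: ['fruit'] (min_width=5, slack=8)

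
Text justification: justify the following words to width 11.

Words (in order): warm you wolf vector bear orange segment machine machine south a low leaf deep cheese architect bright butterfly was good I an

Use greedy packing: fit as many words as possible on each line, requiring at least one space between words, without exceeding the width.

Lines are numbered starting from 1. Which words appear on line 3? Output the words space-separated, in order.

Answer: bear orange

Derivation:
Line 1: ['warm', 'you'] (min_width=8, slack=3)
Line 2: ['wolf', 'vector'] (min_width=11, slack=0)
Line 3: ['bear', 'orange'] (min_width=11, slack=0)
Line 4: ['segment'] (min_width=7, slack=4)
Line 5: ['machine'] (min_width=7, slack=4)
Line 6: ['machine'] (min_width=7, slack=4)
Line 7: ['south', 'a', 'low'] (min_width=11, slack=0)
Line 8: ['leaf', 'deep'] (min_width=9, slack=2)
Line 9: ['cheese'] (min_width=6, slack=5)
Line 10: ['architect'] (min_width=9, slack=2)
Line 11: ['bright'] (min_width=6, slack=5)
Line 12: ['butterfly'] (min_width=9, slack=2)
Line 13: ['was', 'good', 'I'] (min_width=10, slack=1)
Line 14: ['an'] (min_width=2, slack=9)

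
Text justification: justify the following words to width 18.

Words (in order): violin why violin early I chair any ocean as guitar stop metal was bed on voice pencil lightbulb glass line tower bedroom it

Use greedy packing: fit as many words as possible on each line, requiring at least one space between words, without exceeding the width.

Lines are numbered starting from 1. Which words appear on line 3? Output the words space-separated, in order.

Answer: ocean as guitar

Derivation:
Line 1: ['violin', 'why', 'violin'] (min_width=17, slack=1)
Line 2: ['early', 'I', 'chair', 'any'] (min_width=17, slack=1)
Line 3: ['ocean', 'as', 'guitar'] (min_width=15, slack=3)
Line 4: ['stop', 'metal', 'was', 'bed'] (min_width=18, slack=0)
Line 5: ['on', 'voice', 'pencil'] (min_width=15, slack=3)
Line 6: ['lightbulb', 'glass'] (min_width=15, slack=3)
Line 7: ['line', 'tower', 'bedroom'] (min_width=18, slack=0)
Line 8: ['it'] (min_width=2, slack=16)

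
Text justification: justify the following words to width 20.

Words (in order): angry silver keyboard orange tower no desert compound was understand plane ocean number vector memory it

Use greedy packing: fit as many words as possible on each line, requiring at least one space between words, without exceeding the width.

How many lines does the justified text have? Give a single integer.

Line 1: ['angry', 'silver'] (min_width=12, slack=8)
Line 2: ['keyboard', 'orange'] (min_width=15, slack=5)
Line 3: ['tower', 'no', 'desert'] (min_width=15, slack=5)
Line 4: ['compound', 'was'] (min_width=12, slack=8)
Line 5: ['understand', 'plane'] (min_width=16, slack=4)
Line 6: ['ocean', 'number', 'vector'] (min_width=19, slack=1)
Line 7: ['memory', 'it'] (min_width=9, slack=11)
Total lines: 7

Answer: 7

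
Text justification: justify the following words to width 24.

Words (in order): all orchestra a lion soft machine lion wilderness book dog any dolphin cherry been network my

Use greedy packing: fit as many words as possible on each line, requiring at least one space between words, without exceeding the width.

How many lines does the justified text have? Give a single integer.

Answer: 5

Derivation:
Line 1: ['all', 'orchestra', 'a', 'lion'] (min_width=20, slack=4)
Line 2: ['soft', 'machine', 'lion'] (min_width=17, slack=7)
Line 3: ['wilderness', 'book', 'dog', 'any'] (min_width=23, slack=1)
Line 4: ['dolphin', 'cherry', 'been'] (min_width=19, slack=5)
Line 5: ['network', 'my'] (min_width=10, slack=14)
Total lines: 5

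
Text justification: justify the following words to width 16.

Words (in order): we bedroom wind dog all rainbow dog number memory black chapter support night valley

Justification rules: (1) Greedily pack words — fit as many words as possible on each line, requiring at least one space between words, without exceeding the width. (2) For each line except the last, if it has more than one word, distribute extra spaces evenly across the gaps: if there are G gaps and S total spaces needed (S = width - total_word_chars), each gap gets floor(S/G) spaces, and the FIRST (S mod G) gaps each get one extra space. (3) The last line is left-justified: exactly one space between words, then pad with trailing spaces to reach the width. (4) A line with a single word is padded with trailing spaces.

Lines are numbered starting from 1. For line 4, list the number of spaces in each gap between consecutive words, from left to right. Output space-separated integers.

Line 1: ['we', 'bedroom', 'wind'] (min_width=15, slack=1)
Line 2: ['dog', 'all', 'rainbow'] (min_width=15, slack=1)
Line 3: ['dog', 'number'] (min_width=10, slack=6)
Line 4: ['memory', 'black'] (min_width=12, slack=4)
Line 5: ['chapter', 'support'] (min_width=15, slack=1)
Line 6: ['night', 'valley'] (min_width=12, slack=4)

Answer: 5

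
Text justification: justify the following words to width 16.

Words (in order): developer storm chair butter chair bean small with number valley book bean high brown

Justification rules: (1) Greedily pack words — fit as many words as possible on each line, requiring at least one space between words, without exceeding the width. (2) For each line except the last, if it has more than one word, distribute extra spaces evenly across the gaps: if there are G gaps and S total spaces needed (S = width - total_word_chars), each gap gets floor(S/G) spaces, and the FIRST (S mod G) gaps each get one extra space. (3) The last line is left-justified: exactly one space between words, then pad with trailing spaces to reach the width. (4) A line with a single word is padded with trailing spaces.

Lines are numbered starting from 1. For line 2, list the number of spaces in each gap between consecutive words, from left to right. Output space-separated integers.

Line 1: ['developer', 'storm'] (min_width=15, slack=1)
Line 2: ['chair', 'butter'] (min_width=12, slack=4)
Line 3: ['chair', 'bean', 'small'] (min_width=16, slack=0)
Line 4: ['with', 'number'] (min_width=11, slack=5)
Line 5: ['valley', 'book', 'bean'] (min_width=16, slack=0)
Line 6: ['high', 'brown'] (min_width=10, slack=6)

Answer: 5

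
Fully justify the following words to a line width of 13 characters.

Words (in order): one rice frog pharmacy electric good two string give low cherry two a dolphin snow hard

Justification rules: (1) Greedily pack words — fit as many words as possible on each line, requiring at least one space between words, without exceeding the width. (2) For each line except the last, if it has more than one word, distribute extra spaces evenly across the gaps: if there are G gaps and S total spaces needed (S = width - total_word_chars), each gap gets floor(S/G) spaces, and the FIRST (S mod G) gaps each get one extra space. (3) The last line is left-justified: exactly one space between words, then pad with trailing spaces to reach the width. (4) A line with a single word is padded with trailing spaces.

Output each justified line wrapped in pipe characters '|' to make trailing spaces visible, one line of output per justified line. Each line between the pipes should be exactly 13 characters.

Answer: |one rice frog|
|pharmacy     |
|electric good|
|two    string|
|give      low|
|cherry  two a|
|dolphin  snow|
|hard         |

Derivation:
Line 1: ['one', 'rice', 'frog'] (min_width=13, slack=0)
Line 2: ['pharmacy'] (min_width=8, slack=5)
Line 3: ['electric', 'good'] (min_width=13, slack=0)
Line 4: ['two', 'string'] (min_width=10, slack=3)
Line 5: ['give', 'low'] (min_width=8, slack=5)
Line 6: ['cherry', 'two', 'a'] (min_width=12, slack=1)
Line 7: ['dolphin', 'snow'] (min_width=12, slack=1)
Line 8: ['hard'] (min_width=4, slack=9)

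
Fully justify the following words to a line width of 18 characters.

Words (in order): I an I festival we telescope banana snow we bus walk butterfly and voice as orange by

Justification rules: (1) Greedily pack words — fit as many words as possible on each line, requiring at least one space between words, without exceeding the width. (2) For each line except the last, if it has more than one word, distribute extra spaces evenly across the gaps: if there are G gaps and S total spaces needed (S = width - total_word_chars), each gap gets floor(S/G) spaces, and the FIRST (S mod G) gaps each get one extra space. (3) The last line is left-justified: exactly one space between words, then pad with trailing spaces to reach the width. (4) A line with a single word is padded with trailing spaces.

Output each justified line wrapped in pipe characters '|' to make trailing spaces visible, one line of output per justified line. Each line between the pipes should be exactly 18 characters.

Line 1: ['I', 'an', 'I', 'festival', 'we'] (min_width=18, slack=0)
Line 2: ['telescope', 'banana'] (min_width=16, slack=2)
Line 3: ['snow', 'we', 'bus', 'walk'] (min_width=16, slack=2)
Line 4: ['butterfly', 'and'] (min_width=13, slack=5)
Line 5: ['voice', 'as', 'orange', 'by'] (min_width=18, slack=0)

Answer: |I an I festival we|
|telescope   banana|
|snow  we  bus walk|
|butterfly      and|
|voice as orange by|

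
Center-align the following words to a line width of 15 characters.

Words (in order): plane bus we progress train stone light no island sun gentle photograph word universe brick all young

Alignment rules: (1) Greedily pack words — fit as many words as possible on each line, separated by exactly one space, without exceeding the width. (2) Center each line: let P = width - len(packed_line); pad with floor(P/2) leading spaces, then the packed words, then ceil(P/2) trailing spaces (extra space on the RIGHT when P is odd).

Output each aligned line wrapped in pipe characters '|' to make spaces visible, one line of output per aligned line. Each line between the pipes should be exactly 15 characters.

Answer: | plane bus we  |
|progress train |
|stone light no |
|  island sun   |
|    gentle     |
|photograph word|
|universe brick |
|   all young   |

Derivation:
Line 1: ['plane', 'bus', 'we'] (min_width=12, slack=3)
Line 2: ['progress', 'train'] (min_width=14, slack=1)
Line 3: ['stone', 'light', 'no'] (min_width=14, slack=1)
Line 4: ['island', 'sun'] (min_width=10, slack=5)
Line 5: ['gentle'] (min_width=6, slack=9)
Line 6: ['photograph', 'word'] (min_width=15, slack=0)
Line 7: ['universe', 'brick'] (min_width=14, slack=1)
Line 8: ['all', 'young'] (min_width=9, slack=6)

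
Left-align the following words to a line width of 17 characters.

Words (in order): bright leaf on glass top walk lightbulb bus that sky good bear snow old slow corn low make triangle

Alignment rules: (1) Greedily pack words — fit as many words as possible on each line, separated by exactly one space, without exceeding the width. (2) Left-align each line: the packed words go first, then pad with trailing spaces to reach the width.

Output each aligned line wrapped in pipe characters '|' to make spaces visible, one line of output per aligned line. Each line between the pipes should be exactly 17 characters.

Answer: |bright leaf on   |
|glass top walk   |
|lightbulb bus    |
|that sky good    |
|bear snow old    |
|slow corn low    |
|make triangle    |

Derivation:
Line 1: ['bright', 'leaf', 'on'] (min_width=14, slack=3)
Line 2: ['glass', 'top', 'walk'] (min_width=14, slack=3)
Line 3: ['lightbulb', 'bus'] (min_width=13, slack=4)
Line 4: ['that', 'sky', 'good'] (min_width=13, slack=4)
Line 5: ['bear', 'snow', 'old'] (min_width=13, slack=4)
Line 6: ['slow', 'corn', 'low'] (min_width=13, slack=4)
Line 7: ['make', 'triangle'] (min_width=13, slack=4)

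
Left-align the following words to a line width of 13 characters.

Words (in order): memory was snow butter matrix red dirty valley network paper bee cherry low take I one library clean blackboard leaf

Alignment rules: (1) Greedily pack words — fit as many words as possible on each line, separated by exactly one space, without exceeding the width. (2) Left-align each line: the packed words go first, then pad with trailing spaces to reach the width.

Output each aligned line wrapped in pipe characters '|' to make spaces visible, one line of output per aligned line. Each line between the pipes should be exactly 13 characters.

Answer: |memory was   |
|snow butter  |
|matrix red   |
|dirty valley |
|network paper|
|bee cherry   |
|low take I   |
|one library  |
|clean        |
|blackboard   |
|leaf         |

Derivation:
Line 1: ['memory', 'was'] (min_width=10, slack=3)
Line 2: ['snow', 'butter'] (min_width=11, slack=2)
Line 3: ['matrix', 'red'] (min_width=10, slack=3)
Line 4: ['dirty', 'valley'] (min_width=12, slack=1)
Line 5: ['network', 'paper'] (min_width=13, slack=0)
Line 6: ['bee', 'cherry'] (min_width=10, slack=3)
Line 7: ['low', 'take', 'I'] (min_width=10, slack=3)
Line 8: ['one', 'library'] (min_width=11, slack=2)
Line 9: ['clean'] (min_width=5, slack=8)
Line 10: ['blackboard'] (min_width=10, slack=3)
Line 11: ['leaf'] (min_width=4, slack=9)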